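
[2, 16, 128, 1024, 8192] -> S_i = 2*8^i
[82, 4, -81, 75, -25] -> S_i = Random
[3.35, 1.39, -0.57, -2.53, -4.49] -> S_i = 3.35 + -1.96*i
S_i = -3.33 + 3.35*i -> [-3.33, 0.02, 3.37, 6.72, 10.07]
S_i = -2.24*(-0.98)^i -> [-2.24, 2.2, -2.15, 2.11, -2.07]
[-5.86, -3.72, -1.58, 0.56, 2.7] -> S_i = -5.86 + 2.14*i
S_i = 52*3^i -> [52, 156, 468, 1404, 4212]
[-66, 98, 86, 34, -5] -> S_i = Random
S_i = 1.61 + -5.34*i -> [1.61, -3.73, -9.07, -14.41, -19.75]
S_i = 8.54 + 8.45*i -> [8.54, 16.99, 25.44, 33.89, 42.34]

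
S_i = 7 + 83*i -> [7, 90, 173, 256, 339]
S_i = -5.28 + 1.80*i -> [-5.28, -3.48, -1.68, 0.12, 1.92]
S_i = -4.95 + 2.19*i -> [-4.95, -2.76, -0.57, 1.62, 3.81]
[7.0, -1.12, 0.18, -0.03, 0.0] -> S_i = 7.00*(-0.16)^i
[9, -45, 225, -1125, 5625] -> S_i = 9*-5^i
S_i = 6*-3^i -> [6, -18, 54, -162, 486]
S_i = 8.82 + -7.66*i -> [8.82, 1.16, -6.5, -14.16, -21.82]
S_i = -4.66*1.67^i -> [-4.66, -7.78, -13.0, -21.7, -36.25]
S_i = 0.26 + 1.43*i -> [0.26, 1.69, 3.12, 4.55, 5.98]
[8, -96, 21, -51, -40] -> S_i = Random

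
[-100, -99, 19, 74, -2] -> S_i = Random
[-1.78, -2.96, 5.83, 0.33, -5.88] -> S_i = Random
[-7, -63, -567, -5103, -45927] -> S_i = -7*9^i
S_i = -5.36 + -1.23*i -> [-5.36, -6.59, -7.82, -9.05, -10.28]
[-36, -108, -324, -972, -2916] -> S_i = -36*3^i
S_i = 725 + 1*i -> [725, 726, 727, 728, 729]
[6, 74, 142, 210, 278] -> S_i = 6 + 68*i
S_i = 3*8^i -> [3, 24, 192, 1536, 12288]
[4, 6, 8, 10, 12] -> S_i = 4 + 2*i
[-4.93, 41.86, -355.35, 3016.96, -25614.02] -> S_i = -4.93*(-8.49)^i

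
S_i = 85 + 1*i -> [85, 86, 87, 88, 89]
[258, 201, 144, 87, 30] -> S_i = 258 + -57*i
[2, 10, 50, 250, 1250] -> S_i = 2*5^i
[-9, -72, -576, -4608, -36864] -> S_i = -9*8^i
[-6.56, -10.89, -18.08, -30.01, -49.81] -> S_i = -6.56*1.66^i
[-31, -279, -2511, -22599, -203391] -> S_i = -31*9^i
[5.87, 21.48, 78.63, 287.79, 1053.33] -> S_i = 5.87*3.66^i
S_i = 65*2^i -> [65, 130, 260, 520, 1040]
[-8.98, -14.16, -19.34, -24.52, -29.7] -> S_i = -8.98 + -5.18*i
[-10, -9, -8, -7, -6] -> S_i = -10 + 1*i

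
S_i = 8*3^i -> [8, 24, 72, 216, 648]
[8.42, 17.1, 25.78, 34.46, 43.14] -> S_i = 8.42 + 8.68*i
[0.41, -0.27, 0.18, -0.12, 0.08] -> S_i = 0.41*(-0.66)^i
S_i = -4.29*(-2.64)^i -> [-4.29, 11.33, -29.9, 78.93, -208.39]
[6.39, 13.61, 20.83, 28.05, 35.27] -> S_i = 6.39 + 7.22*i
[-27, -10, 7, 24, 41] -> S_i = -27 + 17*i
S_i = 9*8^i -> [9, 72, 576, 4608, 36864]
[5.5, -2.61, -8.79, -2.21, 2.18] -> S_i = Random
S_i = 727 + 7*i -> [727, 734, 741, 748, 755]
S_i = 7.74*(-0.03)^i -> [7.74, -0.23, 0.01, -0.0, 0.0]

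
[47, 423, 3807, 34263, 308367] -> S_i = 47*9^i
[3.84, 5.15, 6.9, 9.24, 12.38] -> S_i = 3.84*1.34^i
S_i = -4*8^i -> [-4, -32, -256, -2048, -16384]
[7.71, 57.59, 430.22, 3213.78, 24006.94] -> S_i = 7.71*7.47^i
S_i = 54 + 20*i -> [54, 74, 94, 114, 134]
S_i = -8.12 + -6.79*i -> [-8.12, -14.91, -21.7, -28.49, -35.28]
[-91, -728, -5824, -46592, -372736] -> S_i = -91*8^i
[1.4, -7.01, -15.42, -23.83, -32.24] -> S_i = 1.40 + -8.41*i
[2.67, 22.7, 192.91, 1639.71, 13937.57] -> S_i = 2.67*8.50^i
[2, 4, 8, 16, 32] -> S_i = 2*2^i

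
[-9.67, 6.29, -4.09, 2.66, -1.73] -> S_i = -9.67*(-0.65)^i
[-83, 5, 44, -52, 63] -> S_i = Random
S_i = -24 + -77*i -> [-24, -101, -178, -255, -332]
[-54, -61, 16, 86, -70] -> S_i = Random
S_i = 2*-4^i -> [2, -8, 32, -128, 512]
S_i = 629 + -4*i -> [629, 625, 621, 617, 613]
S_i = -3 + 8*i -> [-3, 5, 13, 21, 29]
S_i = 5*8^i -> [5, 40, 320, 2560, 20480]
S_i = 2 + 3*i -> [2, 5, 8, 11, 14]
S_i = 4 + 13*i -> [4, 17, 30, 43, 56]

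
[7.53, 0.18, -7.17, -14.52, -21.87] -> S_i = 7.53 + -7.35*i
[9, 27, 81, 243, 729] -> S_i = 9*3^i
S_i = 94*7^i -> [94, 658, 4606, 32242, 225694]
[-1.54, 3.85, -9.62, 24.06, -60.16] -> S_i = -1.54*(-2.50)^i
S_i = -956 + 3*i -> [-956, -953, -950, -947, -944]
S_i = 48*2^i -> [48, 96, 192, 384, 768]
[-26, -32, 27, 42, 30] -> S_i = Random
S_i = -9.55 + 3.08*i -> [-9.55, -6.47, -3.39, -0.31, 2.77]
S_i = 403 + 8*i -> [403, 411, 419, 427, 435]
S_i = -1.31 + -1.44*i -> [-1.31, -2.75, -4.19, -5.63, -7.07]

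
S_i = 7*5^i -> [7, 35, 175, 875, 4375]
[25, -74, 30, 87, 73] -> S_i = Random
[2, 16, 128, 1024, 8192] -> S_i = 2*8^i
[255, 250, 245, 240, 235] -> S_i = 255 + -5*i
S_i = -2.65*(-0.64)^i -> [-2.65, 1.7, -1.09, 0.69, -0.44]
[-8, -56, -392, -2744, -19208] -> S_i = -8*7^i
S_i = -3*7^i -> [-3, -21, -147, -1029, -7203]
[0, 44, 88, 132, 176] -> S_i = 0 + 44*i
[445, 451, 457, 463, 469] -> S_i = 445 + 6*i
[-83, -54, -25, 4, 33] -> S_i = -83 + 29*i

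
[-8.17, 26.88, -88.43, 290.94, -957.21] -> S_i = -8.17*(-3.29)^i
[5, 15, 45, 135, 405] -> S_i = 5*3^i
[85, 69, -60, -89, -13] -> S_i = Random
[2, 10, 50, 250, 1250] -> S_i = 2*5^i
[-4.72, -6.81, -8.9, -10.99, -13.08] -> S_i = -4.72 + -2.09*i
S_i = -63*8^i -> [-63, -504, -4032, -32256, -258048]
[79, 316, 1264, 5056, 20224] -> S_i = 79*4^i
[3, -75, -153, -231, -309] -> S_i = 3 + -78*i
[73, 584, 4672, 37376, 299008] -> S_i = 73*8^i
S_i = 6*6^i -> [6, 36, 216, 1296, 7776]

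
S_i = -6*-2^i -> [-6, 12, -24, 48, -96]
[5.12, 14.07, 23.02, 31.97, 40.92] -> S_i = 5.12 + 8.95*i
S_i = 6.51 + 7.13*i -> [6.51, 13.64, 20.77, 27.9, 35.03]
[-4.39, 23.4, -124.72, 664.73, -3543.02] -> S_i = -4.39*(-5.33)^i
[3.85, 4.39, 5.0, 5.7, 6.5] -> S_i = 3.85*1.14^i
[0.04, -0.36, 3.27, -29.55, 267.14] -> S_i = 0.04*(-9.04)^i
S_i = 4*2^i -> [4, 8, 16, 32, 64]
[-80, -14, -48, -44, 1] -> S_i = Random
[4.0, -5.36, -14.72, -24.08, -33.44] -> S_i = 4.00 + -9.36*i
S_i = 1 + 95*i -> [1, 96, 191, 286, 381]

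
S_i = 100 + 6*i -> [100, 106, 112, 118, 124]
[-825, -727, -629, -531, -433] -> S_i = -825 + 98*i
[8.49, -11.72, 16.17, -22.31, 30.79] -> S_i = 8.49*(-1.38)^i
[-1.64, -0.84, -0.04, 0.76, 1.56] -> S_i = -1.64 + 0.80*i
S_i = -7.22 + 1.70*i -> [-7.22, -5.52, -3.82, -2.12, -0.42]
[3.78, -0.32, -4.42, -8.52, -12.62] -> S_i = 3.78 + -4.10*i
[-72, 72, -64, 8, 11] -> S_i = Random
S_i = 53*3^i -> [53, 159, 477, 1431, 4293]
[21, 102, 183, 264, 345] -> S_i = 21 + 81*i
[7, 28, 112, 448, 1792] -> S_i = 7*4^i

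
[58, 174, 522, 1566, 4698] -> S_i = 58*3^i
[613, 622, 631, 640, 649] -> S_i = 613 + 9*i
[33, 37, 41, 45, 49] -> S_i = 33 + 4*i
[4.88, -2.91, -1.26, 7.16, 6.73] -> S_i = Random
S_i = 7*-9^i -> [7, -63, 567, -5103, 45927]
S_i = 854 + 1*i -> [854, 855, 856, 857, 858]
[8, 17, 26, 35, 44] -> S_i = 8 + 9*i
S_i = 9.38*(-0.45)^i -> [9.38, -4.22, 1.9, -0.85, 0.38]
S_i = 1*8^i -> [1, 8, 64, 512, 4096]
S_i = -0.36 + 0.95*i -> [-0.36, 0.59, 1.54, 2.49, 3.44]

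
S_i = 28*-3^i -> [28, -84, 252, -756, 2268]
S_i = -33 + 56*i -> [-33, 23, 79, 135, 191]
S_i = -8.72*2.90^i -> [-8.72, -25.29, -73.34, -212.67, -616.75]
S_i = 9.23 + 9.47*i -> [9.23, 18.7, 28.17, 37.64, 47.11]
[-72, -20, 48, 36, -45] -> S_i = Random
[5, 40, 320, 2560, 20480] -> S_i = 5*8^i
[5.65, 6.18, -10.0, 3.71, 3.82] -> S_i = Random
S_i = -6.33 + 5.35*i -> [-6.33, -0.98, 4.37, 9.72, 15.07]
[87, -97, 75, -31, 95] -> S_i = Random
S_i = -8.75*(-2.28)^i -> [-8.75, 19.95, -45.49, 103.71, -236.45]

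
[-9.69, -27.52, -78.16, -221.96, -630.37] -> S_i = -9.69*2.84^i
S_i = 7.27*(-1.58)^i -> [7.27, -11.49, 18.15, -28.68, 45.31]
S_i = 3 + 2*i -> [3, 5, 7, 9, 11]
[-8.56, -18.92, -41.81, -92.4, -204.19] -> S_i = -8.56*2.21^i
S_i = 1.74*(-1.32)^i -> [1.74, -2.3, 3.03, -4.0, 5.28]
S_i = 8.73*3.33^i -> [8.73, 29.07, 96.81, 322.36, 1073.47]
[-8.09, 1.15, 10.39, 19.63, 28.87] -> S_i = -8.09 + 9.24*i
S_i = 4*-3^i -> [4, -12, 36, -108, 324]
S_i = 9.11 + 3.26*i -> [9.11, 12.37, 15.63, 18.89, 22.15]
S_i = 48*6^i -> [48, 288, 1728, 10368, 62208]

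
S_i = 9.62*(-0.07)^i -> [9.62, -0.67, 0.05, -0.0, 0.0]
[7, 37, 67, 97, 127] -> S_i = 7 + 30*i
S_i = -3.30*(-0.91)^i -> [-3.3, 3.0, -2.73, 2.49, -2.26]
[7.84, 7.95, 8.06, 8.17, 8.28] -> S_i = 7.84 + 0.11*i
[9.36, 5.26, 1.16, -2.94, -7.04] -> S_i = 9.36 + -4.10*i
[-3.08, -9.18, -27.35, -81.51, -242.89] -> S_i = -3.08*2.98^i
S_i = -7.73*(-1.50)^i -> [-7.73, 11.6, -17.39, 26.09, -39.13]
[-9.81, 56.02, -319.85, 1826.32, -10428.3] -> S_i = -9.81*(-5.71)^i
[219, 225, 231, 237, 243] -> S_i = 219 + 6*i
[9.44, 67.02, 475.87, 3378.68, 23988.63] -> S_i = 9.44*7.10^i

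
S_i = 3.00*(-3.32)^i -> [3.0, -9.96, 33.07, -109.78, 364.48]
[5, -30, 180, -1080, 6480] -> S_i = 5*-6^i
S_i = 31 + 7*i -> [31, 38, 45, 52, 59]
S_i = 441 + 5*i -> [441, 446, 451, 456, 461]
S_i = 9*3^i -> [9, 27, 81, 243, 729]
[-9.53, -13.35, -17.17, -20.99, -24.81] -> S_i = -9.53 + -3.82*i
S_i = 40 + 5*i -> [40, 45, 50, 55, 60]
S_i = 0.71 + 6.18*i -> [0.71, 6.89, 13.07, 19.25, 25.43]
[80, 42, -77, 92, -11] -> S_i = Random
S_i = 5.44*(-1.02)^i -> [5.44, -5.55, 5.66, -5.77, 5.89]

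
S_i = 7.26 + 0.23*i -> [7.26, 7.49, 7.72, 7.95, 8.18]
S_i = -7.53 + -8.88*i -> [-7.53, -16.41, -25.29, -34.17, -43.05]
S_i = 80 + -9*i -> [80, 71, 62, 53, 44]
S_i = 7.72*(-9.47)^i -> [7.72, -73.11, 692.34, -6556.43, 62089.36]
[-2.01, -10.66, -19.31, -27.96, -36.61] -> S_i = -2.01 + -8.65*i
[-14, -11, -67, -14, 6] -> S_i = Random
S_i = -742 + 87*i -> [-742, -655, -568, -481, -394]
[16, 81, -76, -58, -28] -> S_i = Random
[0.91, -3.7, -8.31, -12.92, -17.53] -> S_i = 0.91 + -4.61*i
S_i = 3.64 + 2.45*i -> [3.64, 6.09, 8.54, 10.99, 13.44]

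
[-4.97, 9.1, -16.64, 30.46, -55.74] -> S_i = -4.97*(-1.83)^i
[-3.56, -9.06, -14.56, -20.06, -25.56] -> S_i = -3.56 + -5.50*i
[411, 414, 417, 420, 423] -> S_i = 411 + 3*i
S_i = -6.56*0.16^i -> [-6.56, -1.05, -0.17, -0.03, -0.0]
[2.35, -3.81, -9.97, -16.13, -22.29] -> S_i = 2.35 + -6.16*i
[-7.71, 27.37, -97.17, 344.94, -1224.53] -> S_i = -7.71*(-3.55)^i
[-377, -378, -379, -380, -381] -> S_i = -377 + -1*i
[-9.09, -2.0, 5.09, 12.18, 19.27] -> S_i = -9.09 + 7.09*i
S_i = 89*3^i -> [89, 267, 801, 2403, 7209]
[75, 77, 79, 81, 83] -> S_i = 75 + 2*i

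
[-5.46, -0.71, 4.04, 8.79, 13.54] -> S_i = -5.46 + 4.75*i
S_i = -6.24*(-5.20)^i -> [-6.24, 32.45, -168.73, 877.39, -4562.45]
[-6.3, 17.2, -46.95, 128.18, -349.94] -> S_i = -6.30*(-2.73)^i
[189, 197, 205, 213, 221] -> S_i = 189 + 8*i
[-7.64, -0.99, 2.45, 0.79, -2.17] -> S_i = Random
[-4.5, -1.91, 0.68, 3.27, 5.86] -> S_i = -4.50 + 2.59*i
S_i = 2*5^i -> [2, 10, 50, 250, 1250]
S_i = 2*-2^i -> [2, -4, 8, -16, 32]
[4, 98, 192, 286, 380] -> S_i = 4 + 94*i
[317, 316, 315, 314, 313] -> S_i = 317 + -1*i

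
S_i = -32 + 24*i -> [-32, -8, 16, 40, 64]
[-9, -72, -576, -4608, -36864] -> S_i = -9*8^i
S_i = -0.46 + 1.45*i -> [-0.46, 0.99, 2.44, 3.89, 5.34]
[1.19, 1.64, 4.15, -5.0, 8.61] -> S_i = Random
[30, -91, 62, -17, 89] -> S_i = Random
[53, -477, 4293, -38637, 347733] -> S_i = 53*-9^i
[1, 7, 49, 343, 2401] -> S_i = 1*7^i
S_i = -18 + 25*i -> [-18, 7, 32, 57, 82]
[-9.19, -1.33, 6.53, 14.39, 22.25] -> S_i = -9.19 + 7.86*i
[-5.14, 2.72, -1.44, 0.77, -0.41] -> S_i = -5.14*(-0.53)^i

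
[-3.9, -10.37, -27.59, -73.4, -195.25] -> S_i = -3.90*2.66^i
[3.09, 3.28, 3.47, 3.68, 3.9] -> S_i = 3.09*1.06^i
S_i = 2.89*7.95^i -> [2.89, 22.98, 182.66, 1452.11, 11544.27]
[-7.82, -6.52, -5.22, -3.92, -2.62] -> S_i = -7.82 + 1.30*i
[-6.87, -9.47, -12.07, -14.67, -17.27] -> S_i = -6.87 + -2.60*i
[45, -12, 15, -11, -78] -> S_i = Random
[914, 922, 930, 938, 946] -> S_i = 914 + 8*i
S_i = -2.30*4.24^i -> [-2.3, -9.75, -41.35, -175.32, -743.35]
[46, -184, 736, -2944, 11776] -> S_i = 46*-4^i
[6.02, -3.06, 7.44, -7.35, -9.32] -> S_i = Random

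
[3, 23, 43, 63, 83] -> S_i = 3 + 20*i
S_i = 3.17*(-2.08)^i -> [3.17, -6.59, 13.71, -28.53, 59.34]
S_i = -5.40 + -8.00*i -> [-5.4, -13.4, -21.4, -29.4, -37.4]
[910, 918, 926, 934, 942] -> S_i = 910 + 8*i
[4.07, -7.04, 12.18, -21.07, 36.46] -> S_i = 4.07*(-1.73)^i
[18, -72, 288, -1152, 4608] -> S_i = 18*-4^i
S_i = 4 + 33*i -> [4, 37, 70, 103, 136]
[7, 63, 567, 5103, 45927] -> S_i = 7*9^i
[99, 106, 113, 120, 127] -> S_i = 99 + 7*i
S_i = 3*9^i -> [3, 27, 243, 2187, 19683]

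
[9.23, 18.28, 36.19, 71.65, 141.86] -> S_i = 9.23*1.98^i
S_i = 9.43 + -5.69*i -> [9.43, 3.74, -1.95, -7.64, -13.33]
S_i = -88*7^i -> [-88, -616, -4312, -30184, -211288]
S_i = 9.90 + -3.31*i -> [9.9, 6.59, 3.28, -0.03, -3.34]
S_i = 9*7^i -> [9, 63, 441, 3087, 21609]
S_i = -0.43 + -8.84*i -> [-0.43, -9.27, -18.11, -26.95, -35.79]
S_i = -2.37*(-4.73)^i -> [-2.37, 11.21, -53.02, 250.8, -1186.3]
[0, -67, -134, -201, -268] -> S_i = 0 + -67*i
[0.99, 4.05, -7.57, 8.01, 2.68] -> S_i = Random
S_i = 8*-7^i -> [8, -56, 392, -2744, 19208]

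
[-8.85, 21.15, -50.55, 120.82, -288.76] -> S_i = -8.85*(-2.39)^i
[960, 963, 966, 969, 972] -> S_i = 960 + 3*i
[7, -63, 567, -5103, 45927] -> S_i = 7*-9^i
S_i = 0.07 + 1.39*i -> [0.07, 1.46, 2.85, 4.24, 5.63]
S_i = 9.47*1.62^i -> [9.47, 15.34, 24.85, 40.26, 65.22]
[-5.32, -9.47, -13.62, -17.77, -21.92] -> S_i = -5.32 + -4.15*i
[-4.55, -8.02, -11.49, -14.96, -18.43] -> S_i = -4.55 + -3.47*i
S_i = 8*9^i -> [8, 72, 648, 5832, 52488]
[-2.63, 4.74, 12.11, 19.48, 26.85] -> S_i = -2.63 + 7.37*i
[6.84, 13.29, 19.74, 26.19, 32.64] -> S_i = 6.84 + 6.45*i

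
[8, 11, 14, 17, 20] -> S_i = 8 + 3*i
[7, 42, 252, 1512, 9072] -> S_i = 7*6^i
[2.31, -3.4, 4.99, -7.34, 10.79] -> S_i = 2.31*(-1.47)^i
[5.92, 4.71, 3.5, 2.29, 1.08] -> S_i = 5.92 + -1.21*i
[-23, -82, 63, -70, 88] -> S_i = Random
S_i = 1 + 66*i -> [1, 67, 133, 199, 265]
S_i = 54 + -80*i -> [54, -26, -106, -186, -266]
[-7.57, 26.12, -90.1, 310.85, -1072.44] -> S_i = -7.57*(-3.45)^i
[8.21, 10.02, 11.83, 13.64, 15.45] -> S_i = 8.21 + 1.81*i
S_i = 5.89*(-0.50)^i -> [5.89, -2.94, 1.47, -0.74, 0.37]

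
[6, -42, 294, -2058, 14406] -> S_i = 6*-7^i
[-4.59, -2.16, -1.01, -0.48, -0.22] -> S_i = -4.59*0.47^i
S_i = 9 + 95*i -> [9, 104, 199, 294, 389]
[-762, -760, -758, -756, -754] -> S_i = -762 + 2*i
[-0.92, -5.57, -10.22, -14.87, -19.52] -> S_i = -0.92 + -4.65*i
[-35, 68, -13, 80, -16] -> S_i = Random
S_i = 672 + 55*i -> [672, 727, 782, 837, 892]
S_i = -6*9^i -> [-6, -54, -486, -4374, -39366]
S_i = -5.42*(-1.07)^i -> [-5.42, 5.8, -6.21, 6.64, -7.1]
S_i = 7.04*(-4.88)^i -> [7.04, -34.36, 167.65, -818.15, 3992.56]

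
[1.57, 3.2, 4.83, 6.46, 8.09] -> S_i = 1.57 + 1.63*i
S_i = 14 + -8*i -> [14, 6, -2, -10, -18]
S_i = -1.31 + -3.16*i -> [-1.31, -4.47, -7.63, -10.79, -13.95]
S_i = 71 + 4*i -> [71, 75, 79, 83, 87]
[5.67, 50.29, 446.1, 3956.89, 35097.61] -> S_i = 5.67*8.87^i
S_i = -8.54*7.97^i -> [-8.54, -68.06, -542.47, -4323.47, -34458.09]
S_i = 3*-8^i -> [3, -24, 192, -1536, 12288]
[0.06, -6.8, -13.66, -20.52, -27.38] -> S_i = 0.06 + -6.86*i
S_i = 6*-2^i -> [6, -12, 24, -48, 96]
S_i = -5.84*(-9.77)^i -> [-5.84, 57.06, -557.44, 5446.24, -53209.74]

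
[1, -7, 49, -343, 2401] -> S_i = 1*-7^i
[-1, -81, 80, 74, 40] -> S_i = Random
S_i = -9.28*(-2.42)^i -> [-9.28, 22.46, -54.35, 131.52, -318.28]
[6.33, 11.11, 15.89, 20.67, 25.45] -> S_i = 6.33 + 4.78*i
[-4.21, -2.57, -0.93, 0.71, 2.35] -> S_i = -4.21 + 1.64*i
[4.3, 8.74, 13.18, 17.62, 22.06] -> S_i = 4.30 + 4.44*i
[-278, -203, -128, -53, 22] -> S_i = -278 + 75*i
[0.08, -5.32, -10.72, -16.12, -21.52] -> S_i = 0.08 + -5.40*i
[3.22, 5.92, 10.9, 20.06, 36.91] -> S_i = 3.22*1.84^i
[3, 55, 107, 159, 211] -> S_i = 3 + 52*i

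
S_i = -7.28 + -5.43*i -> [-7.28, -12.71, -18.14, -23.57, -29.0]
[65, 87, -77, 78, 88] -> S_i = Random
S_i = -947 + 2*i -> [-947, -945, -943, -941, -939]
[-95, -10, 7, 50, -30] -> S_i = Random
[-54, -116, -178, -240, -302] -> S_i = -54 + -62*i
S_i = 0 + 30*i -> [0, 30, 60, 90, 120]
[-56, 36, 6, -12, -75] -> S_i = Random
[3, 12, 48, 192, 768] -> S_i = 3*4^i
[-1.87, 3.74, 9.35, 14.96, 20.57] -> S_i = -1.87 + 5.61*i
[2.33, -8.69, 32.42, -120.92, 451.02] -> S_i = 2.33*(-3.73)^i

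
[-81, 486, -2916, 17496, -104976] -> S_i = -81*-6^i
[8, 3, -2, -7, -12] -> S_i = 8 + -5*i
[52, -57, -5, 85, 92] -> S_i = Random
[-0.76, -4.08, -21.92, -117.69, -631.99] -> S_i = -0.76*5.37^i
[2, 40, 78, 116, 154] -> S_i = 2 + 38*i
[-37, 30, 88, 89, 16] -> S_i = Random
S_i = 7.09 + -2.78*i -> [7.09, 4.31, 1.53, -1.25, -4.03]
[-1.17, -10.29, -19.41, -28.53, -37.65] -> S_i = -1.17 + -9.12*i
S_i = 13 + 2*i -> [13, 15, 17, 19, 21]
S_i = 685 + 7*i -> [685, 692, 699, 706, 713]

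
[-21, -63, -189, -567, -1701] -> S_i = -21*3^i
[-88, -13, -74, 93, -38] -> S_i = Random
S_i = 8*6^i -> [8, 48, 288, 1728, 10368]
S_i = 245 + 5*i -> [245, 250, 255, 260, 265]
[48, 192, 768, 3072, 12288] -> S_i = 48*4^i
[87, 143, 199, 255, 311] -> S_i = 87 + 56*i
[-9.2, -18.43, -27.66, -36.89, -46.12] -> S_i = -9.20 + -9.23*i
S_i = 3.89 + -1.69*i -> [3.89, 2.2, 0.51, -1.18, -2.87]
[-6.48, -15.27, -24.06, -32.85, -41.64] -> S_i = -6.48 + -8.79*i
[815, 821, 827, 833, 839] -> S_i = 815 + 6*i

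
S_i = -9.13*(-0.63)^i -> [-9.13, 5.75, -3.62, 2.28, -1.44]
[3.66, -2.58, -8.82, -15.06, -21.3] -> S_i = 3.66 + -6.24*i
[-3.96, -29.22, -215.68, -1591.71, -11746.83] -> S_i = -3.96*7.38^i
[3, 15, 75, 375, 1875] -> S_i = 3*5^i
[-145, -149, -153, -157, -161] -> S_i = -145 + -4*i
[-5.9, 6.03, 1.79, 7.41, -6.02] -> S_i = Random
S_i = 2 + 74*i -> [2, 76, 150, 224, 298]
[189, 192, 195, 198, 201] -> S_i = 189 + 3*i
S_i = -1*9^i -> [-1, -9, -81, -729, -6561]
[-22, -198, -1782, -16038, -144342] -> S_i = -22*9^i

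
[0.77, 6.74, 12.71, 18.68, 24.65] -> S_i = 0.77 + 5.97*i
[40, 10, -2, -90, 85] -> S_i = Random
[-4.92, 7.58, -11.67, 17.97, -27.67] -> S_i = -4.92*(-1.54)^i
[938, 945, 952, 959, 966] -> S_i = 938 + 7*i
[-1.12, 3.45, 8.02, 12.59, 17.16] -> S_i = -1.12 + 4.57*i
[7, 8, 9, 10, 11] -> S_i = 7 + 1*i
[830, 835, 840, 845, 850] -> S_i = 830 + 5*i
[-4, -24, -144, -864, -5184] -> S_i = -4*6^i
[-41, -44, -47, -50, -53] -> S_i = -41 + -3*i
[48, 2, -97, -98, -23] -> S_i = Random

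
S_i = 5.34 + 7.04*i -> [5.34, 12.38, 19.42, 26.46, 33.5]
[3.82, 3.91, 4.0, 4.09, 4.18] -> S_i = 3.82 + 0.09*i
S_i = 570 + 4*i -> [570, 574, 578, 582, 586]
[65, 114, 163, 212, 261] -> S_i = 65 + 49*i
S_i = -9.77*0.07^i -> [-9.77, -0.68, -0.05, -0.0, -0.0]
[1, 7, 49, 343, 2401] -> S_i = 1*7^i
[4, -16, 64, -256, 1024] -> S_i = 4*-4^i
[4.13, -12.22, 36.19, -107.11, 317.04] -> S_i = 4.13*(-2.96)^i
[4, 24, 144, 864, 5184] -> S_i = 4*6^i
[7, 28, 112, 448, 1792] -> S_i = 7*4^i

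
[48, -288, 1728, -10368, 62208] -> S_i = 48*-6^i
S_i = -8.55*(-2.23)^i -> [-8.55, 19.07, -42.52, 94.82, -211.44]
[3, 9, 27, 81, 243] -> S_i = 3*3^i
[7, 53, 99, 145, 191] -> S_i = 7 + 46*i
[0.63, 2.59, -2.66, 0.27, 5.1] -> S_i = Random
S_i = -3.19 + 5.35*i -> [-3.19, 2.16, 7.51, 12.86, 18.21]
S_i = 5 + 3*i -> [5, 8, 11, 14, 17]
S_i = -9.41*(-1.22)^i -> [-9.41, 11.48, -14.01, 17.09, -20.85]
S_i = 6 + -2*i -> [6, 4, 2, 0, -2]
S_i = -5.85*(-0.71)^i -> [-5.85, 4.15, -2.95, 2.09, -1.49]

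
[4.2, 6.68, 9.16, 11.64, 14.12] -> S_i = 4.20 + 2.48*i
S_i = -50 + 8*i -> [-50, -42, -34, -26, -18]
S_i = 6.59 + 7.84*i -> [6.59, 14.43, 22.27, 30.11, 37.95]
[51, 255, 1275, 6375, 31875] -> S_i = 51*5^i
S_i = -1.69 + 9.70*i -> [-1.69, 8.01, 17.71, 27.41, 37.11]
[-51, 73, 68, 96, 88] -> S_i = Random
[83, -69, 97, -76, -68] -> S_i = Random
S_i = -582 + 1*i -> [-582, -581, -580, -579, -578]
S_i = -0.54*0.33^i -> [-0.54, -0.18, -0.06, -0.02, -0.01]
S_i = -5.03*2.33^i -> [-5.03, -11.72, -27.31, -63.63, -148.25]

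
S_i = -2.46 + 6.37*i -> [-2.46, 3.91, 10.28, 16.65, 23.02]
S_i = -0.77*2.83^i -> [-0.77, -2.18, -6.17, -17.45, -49.39]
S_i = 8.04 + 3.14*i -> [8.04, 11.18, 14.32, 17.46, 20.6]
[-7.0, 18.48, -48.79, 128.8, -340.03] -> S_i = -7.00*(-2.64)^i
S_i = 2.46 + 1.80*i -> [2.46, 4.26, 6.06, 7.86, 9.66]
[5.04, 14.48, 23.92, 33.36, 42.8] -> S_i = 5.04 + 9.44*i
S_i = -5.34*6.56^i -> [-5.34, -35.03, -229.8, -1507.48, -9889.1]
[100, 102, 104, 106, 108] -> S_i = 100 + 2*i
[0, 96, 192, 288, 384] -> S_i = 0 + 96*i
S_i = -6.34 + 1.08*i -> [-6.34, -5.26, -4.18, -3.1, -2.02]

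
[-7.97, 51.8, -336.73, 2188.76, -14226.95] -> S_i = -7.97*(-6.50)^i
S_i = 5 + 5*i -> [5, 10, 15, 20, 25]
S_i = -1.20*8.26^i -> [-1.2, -9.91, -81.87, -676.27, -5586.01]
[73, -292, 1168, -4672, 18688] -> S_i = 73*-4^i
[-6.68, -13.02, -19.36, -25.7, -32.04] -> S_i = -6.68 + -6.34*i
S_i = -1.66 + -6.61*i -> [-1.66, -8.27, -14.88, -21.49, -28.1]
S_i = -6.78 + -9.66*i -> [-6.78, -16.44, -26.1, -35.76, -45.42]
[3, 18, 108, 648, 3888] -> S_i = 3*6^i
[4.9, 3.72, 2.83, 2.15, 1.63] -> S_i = 4.90*0.76^i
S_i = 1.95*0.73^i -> [1.95, 1.42, 1.04, 0.76, 0.55]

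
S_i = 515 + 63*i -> [515, 578, 641, 704, 767]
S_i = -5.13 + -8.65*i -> [-5.13, -13.78, -22.43, -31.08, -39.73]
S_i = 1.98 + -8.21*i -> [1.98, -6.23, -14.44, -22.65, -30.86]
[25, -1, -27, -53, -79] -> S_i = 25 + -26*i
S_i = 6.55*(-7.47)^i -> [6.55, -48.93, 365.5, -2730.25, 20395.0]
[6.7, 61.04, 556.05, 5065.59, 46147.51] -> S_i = 6.70*9.11^i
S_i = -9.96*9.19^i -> [-9.96, -91.53, -841.18, -7730.47, -71043.01]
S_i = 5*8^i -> [5, 40, 320, 2560, 20480]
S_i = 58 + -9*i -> [58, 49, 40, 31, 22]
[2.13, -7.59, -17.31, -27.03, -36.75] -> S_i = 2.13 + -9.72*i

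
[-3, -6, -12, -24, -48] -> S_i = -3*2^i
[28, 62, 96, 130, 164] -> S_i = 28 + 34*i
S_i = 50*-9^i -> [50, -450, 4050, -36450, 328050]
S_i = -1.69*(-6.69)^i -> [-1.69, 11.31, -75.64, 506.02, -3385.25]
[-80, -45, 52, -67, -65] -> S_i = Random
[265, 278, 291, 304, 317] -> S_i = 265 + 13*i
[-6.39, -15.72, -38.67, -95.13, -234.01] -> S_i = -6.39*2.46^i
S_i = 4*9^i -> [4, 36, 324, 2916, 26244]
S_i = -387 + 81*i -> [-387, -306, -225, -144, -63]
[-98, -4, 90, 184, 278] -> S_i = -98 + 94*i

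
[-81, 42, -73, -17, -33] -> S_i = Random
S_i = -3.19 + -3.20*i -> [-3.19, -6.39, -9.59, -12.79, -15.99]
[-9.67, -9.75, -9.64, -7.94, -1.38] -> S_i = Random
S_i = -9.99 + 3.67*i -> [-9.99, -6.32, -2.65, 1.02, 4.69]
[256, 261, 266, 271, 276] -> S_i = 256 + 5*i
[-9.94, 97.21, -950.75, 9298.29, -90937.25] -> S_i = -9.94*(-9.78)^i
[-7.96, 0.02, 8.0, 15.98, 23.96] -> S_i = -7.96 + 7.98*i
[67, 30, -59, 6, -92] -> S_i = Random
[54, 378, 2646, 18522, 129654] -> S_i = 54*7^i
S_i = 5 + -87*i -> [5, -82, -169, -256, -343]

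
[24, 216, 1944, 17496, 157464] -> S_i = 24*9^i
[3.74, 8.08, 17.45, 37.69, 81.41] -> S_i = 3.74*2.16^i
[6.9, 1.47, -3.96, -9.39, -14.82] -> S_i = 6.90 + -5.43*i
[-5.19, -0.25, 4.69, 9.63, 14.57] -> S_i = -5.19 + 4.94*i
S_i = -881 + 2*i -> [-881, -879, -877, -875, -873]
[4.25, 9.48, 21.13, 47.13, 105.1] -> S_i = 4.25*2.23^i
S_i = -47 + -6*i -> [-47, -53, -59, -65, -71]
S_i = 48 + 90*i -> [48, 138, 228, 318, 408]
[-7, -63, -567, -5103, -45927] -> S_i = -7*9^i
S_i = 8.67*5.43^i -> [8.67, 47.08, 255.63, 1388.09, 7537.35]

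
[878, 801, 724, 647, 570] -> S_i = 878 + -77*i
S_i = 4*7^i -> [4, 28, 196, 1372, 9604]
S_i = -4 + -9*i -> [-4, -13, -22, -31, -40]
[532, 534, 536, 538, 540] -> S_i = 532 + 2*i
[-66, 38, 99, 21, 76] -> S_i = Random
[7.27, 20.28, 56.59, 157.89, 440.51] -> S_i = 7.27*2.79^i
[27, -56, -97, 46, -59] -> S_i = Random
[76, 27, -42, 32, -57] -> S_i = Random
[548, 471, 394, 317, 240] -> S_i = 548 + -77*i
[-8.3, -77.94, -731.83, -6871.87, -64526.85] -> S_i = -8.30*9.39^i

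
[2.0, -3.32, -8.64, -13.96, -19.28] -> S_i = 2.00 + -5.32*i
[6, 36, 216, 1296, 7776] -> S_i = 6*6^i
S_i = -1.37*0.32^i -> [-1.37, -0.44, -0.14, -0.04, -0.01]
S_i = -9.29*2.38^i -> [-9.29, -22.11, -52.62, -125.24, -298.07]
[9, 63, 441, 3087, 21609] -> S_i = 9*7^i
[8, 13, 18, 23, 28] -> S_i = 8 + 5*i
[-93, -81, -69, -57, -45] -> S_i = -93 + 12*i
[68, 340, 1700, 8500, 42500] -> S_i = 68*5^i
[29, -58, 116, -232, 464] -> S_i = 29*-2^i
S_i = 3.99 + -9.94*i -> [3.99, -5.95, -15.89, -25.83, -35.77]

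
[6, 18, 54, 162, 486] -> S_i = 6*3^i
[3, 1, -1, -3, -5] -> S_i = 3 + -2*i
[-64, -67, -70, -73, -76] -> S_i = -64 + -3*i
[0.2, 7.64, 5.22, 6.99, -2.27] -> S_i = Random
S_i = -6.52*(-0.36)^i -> [-6.52, 2.35, -0.84, 0.3, -0.11]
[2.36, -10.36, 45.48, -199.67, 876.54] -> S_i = 2.36*(-4.39)^i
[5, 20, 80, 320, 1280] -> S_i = 5*4^i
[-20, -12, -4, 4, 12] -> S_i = -20 + 8*i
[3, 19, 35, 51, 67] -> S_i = 3 + 16*i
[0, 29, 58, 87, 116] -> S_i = 0 + 29*i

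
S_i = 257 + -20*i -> [257, 237, 217, 197, 177]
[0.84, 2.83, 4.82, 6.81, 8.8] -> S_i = 0.84 + 1.99*i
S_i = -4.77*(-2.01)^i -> [-4.77, 9.59, -19.27, 38.74, -77.86]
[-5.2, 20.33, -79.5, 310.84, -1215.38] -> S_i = -5.20*(-3.91)^i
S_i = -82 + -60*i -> [-82, -142, -202, -262, -322]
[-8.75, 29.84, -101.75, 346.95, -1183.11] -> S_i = -8.75*(-3.41)^i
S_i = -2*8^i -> [-2, -16, -128, -1024, -8192]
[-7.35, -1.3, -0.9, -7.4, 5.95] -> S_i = Random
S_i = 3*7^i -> [3, 21, 147, 1029, 7203]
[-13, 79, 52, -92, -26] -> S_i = Random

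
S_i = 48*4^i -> [48, 192, 768, 3072, 12288]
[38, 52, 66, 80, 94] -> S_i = 38 + 14*i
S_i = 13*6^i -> [13, 78, 468, 2808, 16848]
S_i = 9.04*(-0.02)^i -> [9.04, -0.18, 0.0, -0.0, 0.0]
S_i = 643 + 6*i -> [643, 649, 655, 661, 667]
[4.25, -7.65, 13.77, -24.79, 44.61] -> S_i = 4.25*(-1.80)^i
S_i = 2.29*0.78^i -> [2.29, 1.79, 1.39, 1.09, 0.85]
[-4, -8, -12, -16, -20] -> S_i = -4 + -4*i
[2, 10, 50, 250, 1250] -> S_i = 2*5^i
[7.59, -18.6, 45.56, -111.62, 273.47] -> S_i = 7.59*(-2.45)^i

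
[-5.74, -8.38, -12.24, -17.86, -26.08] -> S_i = -5.74*1.46^i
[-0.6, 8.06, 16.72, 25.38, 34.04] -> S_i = -0.60 + 8.66*i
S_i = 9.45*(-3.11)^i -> [9.45, -29.39, 91.4, -284.26, 884.04]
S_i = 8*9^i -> [8, 72, 648, 5832, 52488]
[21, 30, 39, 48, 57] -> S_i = 21 + 9*i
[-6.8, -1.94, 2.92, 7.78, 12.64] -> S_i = -6.80 + 4.86*i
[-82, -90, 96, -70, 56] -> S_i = Random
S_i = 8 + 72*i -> [8, 80, 152, 224, 296]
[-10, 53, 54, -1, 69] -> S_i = Random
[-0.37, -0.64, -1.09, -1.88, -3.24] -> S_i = -0.37*1.72^i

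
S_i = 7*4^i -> [7, 28, 112, 448, 1792]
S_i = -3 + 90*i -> [-3, 87, 177, 267, 357]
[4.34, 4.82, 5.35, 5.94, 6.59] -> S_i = 4.34*1.11^i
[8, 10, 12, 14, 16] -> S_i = 8 + 2*i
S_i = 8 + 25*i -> [8, 33, 58, 83, 108]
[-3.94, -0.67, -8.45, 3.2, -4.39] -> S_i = Random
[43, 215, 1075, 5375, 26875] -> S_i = 43*5^i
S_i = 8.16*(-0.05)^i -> [8.16, -0.41, 0.02, -0.0, 0.0]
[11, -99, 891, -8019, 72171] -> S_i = 11*-9^i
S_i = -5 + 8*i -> [-5, 3, 11, 19, 27]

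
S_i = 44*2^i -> [44, 88, 176, 352, 704]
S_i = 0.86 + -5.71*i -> [0.86, -4.85, -10.56, -16.27, -21.98]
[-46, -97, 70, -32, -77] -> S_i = Random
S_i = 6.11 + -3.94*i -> [6.11, 2.17, -1.77, -5.71, -9.65]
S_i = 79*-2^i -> [79, -158, 316, -632, 1264]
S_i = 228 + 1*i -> [228, 229, 230, 231, 232]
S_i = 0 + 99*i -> [0, 99, 198, 297, 396]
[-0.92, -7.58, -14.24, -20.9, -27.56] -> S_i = -0.92 + -6.66*i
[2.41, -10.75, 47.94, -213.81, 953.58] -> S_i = 2.41*(-4.46)^i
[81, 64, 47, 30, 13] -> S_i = 81 + -17*i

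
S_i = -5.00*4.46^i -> [-5.0, -22.3, -99.46, -443.58, -1978.38]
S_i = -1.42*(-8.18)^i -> [-1.42, 11.62, -95.02, 777.23, -6357.72]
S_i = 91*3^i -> [91, 273, 819, 2457, 7371]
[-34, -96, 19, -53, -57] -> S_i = Random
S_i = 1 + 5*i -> [1, 6, 11, 16, 21]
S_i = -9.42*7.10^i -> [-9.42, -66.88, -474.86, -3371.52, -23937.8]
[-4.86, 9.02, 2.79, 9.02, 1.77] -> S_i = Random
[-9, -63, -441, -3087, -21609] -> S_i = -9*7^i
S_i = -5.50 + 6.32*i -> [-5.5, 0.82, 7.14, 13.46, 19.78]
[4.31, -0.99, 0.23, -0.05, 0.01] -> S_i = 4.31*(-0.23)^i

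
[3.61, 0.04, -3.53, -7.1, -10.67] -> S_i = 3.61 + -3.57*i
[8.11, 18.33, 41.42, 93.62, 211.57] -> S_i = 8.11*2.26^i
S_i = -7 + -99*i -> [-7, -106, -205, -304, -403]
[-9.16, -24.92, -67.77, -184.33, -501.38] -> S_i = -9.16*2.72^i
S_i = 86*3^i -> [86, 258, 774, 2322, 6966]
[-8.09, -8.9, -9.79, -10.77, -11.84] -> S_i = -8.09*1.10^i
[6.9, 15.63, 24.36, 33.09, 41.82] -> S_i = 6.90 + 8.73*i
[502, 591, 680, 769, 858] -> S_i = 502 + 89*i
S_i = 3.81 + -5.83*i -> [3.81, -2.02, -7.85, -13.68, -19.51]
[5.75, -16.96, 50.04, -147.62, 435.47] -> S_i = 5.75*(-2.95)^i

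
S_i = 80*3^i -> [80, 240, 720, 2160, 6480]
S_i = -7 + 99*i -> [-7, 92, 191, 290, 389]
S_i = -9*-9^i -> [-9, 81, -729, 6561, -59049]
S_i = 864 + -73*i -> [864, 791, 718, 645, 572]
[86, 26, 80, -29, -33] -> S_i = Random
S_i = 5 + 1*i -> [5, 6, 7, 8, 9]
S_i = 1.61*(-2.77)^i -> [1.61, -4.46, 12.35, -34.22, 94.79]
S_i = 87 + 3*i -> [87, 90, 93, 96, 99]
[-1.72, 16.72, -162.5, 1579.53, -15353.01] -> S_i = -1.72*(-9.72)^i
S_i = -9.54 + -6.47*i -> [-9.54, -16.01, -22.48, -28.95, -35.42]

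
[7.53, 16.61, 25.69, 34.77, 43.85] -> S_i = 7.53 + 9.08*i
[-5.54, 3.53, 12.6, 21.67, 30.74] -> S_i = -5.54 + 9.07*i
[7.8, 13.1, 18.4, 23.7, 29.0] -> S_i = 7.80 + 5.30*i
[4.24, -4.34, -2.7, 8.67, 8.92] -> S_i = Random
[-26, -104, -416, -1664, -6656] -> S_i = -26*4^i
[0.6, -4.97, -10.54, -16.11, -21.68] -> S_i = 0.60 + -5.57*i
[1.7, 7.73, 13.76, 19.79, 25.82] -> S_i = 1.70 + 6.03*i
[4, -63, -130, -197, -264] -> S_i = 4 + -67*i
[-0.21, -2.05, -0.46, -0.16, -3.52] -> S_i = Random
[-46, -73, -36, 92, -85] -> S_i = Random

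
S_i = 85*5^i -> [85, 425, 2125, 10625, 53125]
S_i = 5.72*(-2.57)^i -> [5.72, -14.7, 37.78, -97.09, 249.53]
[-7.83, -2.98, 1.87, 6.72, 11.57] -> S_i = -7.83 + 4.85*i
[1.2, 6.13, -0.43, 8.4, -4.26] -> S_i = Random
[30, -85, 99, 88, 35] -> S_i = Random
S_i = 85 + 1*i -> [85, 86, 87, 88, 89]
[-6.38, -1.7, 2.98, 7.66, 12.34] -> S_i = -6.38 + 4.68*i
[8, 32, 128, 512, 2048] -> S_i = 8*4^i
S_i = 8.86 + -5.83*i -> [8.86, 3.03, -2.8, -8.63, -14.46]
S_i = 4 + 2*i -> [4, 6, 8, 10, 12]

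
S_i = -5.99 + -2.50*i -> [-5.99, -8.49, -10.99, -13.49, -15.99]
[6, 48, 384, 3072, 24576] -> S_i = 6*8^i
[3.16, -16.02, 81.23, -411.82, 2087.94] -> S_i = 3.16*(-5.07)^i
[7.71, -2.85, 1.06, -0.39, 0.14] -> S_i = 7.71*(-0.37)^i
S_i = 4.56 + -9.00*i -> [4.56, -4.44, -13.44, -22.44, -31.44]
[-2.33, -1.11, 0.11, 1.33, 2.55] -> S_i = -2.33 + 1.22*i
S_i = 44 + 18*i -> [44, 62, 80, 98, 116]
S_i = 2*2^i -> [2, 4, 8, 16, 32]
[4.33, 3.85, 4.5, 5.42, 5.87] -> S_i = Random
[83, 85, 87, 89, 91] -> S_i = 83 + 2*i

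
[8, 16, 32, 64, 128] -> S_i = 8*2^i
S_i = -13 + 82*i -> [-13, 69, 151, 233, 315]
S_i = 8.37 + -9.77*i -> [8.37, -1.4, -11.17, -20.94, -30.71]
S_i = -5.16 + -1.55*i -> [-5.16, -6.71, -8.26, -9.81, -11.36]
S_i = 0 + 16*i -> [0, 16, 32, 48, 64]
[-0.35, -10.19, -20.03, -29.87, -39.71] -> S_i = -0.35 + -9.84*i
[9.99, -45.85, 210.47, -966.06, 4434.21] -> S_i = 9.99*(-4.59)^i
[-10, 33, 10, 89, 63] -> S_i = Random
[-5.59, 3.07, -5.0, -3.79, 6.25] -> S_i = Random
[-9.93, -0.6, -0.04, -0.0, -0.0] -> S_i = -9.93*0.06^i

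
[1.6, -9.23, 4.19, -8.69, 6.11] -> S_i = Random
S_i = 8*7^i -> [8, 56, 392, 2744, 19208]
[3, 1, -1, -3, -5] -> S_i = 3 + -2*i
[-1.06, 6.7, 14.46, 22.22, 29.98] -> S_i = -1.06 + 7.76*i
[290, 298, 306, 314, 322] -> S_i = 290 + 8*i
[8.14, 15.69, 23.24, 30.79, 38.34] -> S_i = 8.14 + 7.55*i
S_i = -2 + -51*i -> [-2, -53, -104, -155, -206]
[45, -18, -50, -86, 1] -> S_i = Random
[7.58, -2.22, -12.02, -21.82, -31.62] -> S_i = 7.58 + -9.80*i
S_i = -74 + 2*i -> [-74, -72, -70, -68, -66]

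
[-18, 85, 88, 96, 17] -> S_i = Random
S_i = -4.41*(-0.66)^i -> [-4.41, 2.91, -1.92, 1.27, -0.84]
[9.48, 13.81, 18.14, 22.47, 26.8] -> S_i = 9.48 + 4.33*i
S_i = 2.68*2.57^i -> [2.68, 6.89, 17.7, 45.49, 116.91]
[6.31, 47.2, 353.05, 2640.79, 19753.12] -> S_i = 6.31*7.48^i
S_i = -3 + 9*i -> [-3, 6, 15, 24, 33]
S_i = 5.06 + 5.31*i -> [5.06, 10.37, 15.68, 20.99, 26.3]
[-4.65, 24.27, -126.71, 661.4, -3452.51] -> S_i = -4.65*(-5.22)^i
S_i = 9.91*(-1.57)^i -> [9.91, -15.56, 24.43, -38.35, 60.21]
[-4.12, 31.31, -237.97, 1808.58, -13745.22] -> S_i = -4.12*(-7.60)^i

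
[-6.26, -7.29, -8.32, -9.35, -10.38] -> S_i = -6.26 + -1.03*i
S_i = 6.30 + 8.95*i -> [6.3, 15.25, 24.2, 33.15, 42.1]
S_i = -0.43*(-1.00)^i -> [-0.43, 0.43, -0.43, 0.43, -0.43]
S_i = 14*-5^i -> [14, -70, 350, -1750, 8750]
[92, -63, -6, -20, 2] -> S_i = Random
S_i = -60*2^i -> [-60, -120, -240, -480, -960]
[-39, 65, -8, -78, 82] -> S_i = Random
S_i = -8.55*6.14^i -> [-8.55, -52.5, -322.33, -1979.12, -12151.77]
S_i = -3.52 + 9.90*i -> [-3.52, 6.38, 16.28, 26.18, 36.08]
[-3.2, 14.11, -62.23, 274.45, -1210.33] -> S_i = -3.20*(-4.41)^i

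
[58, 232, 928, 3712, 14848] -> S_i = 58*4^i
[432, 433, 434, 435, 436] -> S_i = 432 + 1*i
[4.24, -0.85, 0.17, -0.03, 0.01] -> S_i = 4.24*(-0.20)^i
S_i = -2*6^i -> [-2, -12, -72, -432, -2592]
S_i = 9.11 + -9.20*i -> [9.11, -0.09, -9.29, -18.49, -27.69]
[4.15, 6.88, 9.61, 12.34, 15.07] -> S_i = 4.15 + 2.73*i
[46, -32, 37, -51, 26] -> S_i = Random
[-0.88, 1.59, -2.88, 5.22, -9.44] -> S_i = -0.88*(-1.81)^i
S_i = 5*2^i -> [5, 10, 20, 40, 80]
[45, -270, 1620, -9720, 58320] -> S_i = 45*-6^i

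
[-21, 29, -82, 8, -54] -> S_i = Random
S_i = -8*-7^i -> [-8, 56, -392, 2744, -19208]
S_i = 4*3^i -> [4, 12, 36, 108, 324]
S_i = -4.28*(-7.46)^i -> [-4.28, 31.93, -238.19, 1776.89, -13255.59]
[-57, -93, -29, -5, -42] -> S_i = Random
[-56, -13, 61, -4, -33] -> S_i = Random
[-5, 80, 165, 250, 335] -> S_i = -5 + 85*i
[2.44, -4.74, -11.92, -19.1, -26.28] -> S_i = 2.44 + -7.18*i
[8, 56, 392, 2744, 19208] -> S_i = 8*7^i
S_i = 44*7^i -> [44, 308, 2156, 15092, 105644]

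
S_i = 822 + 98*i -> [822, 920, 1018, 1116, 1214]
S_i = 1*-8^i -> [1, -8, 64, -512, 4096]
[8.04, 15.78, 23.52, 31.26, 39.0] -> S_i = 8.04 + 7.74*i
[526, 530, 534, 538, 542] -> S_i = 526 + 4*i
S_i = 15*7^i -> [15, 105, 735, 5145, 36015]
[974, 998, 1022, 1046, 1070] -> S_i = 974 + 24*i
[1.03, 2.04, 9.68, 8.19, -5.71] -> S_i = Random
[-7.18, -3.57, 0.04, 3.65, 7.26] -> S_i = -7.18 + 3.61*i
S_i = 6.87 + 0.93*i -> [6.87, 7.8, 8.73, 9.66, 10.59]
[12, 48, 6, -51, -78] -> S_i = Random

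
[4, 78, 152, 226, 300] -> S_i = 4 + 74*i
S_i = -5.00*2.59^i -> [-5.0, -12.95, -33.54, -86.87, -224.99]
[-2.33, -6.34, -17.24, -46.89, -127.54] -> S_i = -2.33*2.72^i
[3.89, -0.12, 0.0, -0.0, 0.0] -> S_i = 3.89*(-0.03)^i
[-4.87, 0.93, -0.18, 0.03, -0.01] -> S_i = -4.87*(-0.19)^i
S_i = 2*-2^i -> [2, -4, 8, -16, 32]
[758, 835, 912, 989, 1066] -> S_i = 758 + 77*i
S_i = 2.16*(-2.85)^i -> [2.16, -6.16, 17.54, -50.0, 142.51]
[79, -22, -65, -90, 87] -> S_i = Random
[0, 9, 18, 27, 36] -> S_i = 0 + 9*i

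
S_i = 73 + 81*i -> [73, 154, 235, 316, 397]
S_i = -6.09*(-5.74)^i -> [-6.09, 34.96, -200.65, 1151.74, -6610.97]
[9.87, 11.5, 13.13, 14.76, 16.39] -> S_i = 9.87 + 1.63*i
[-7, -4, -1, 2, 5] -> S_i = -7 + 3*i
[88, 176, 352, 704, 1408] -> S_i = 88*2^i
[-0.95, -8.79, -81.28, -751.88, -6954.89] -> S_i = -0.95*9.25^i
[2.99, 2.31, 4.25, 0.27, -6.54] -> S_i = Random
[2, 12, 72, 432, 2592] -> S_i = 2*6^i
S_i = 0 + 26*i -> [0, 26, 52, 78, 104]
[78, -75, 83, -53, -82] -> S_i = Random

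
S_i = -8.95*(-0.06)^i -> [-8.95, 0.54, -0.03, 0.0, -0.0]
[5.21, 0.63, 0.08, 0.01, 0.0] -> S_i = 5.21*0.12^i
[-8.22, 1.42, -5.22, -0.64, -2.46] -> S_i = Random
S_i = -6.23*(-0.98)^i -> [-6.23, 6.11, -5.98, 5.86, -5.75]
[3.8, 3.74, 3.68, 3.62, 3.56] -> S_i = 3.80 + -0.06*i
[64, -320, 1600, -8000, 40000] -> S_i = 64*-5^i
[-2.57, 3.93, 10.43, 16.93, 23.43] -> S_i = -2.57 + 6.50*i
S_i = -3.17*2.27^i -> [-3.17, -7.2, -16.33, -37.08, -84.17]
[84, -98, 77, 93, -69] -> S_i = Random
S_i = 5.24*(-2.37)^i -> [5.24, -12.42, 29.43, -69.76, 165.32]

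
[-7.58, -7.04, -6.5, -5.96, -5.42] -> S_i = -7.58 + 0.54*i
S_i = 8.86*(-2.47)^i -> [8.86, -21.88, 54.05, -133.51, 329.78]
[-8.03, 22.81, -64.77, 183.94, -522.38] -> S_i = -8.03*(-2.84)^i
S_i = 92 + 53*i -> [92, 145, 198, 251, 304]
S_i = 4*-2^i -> [4, -8, 16, -32, 64]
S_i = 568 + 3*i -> [568, 571, 574, 577, 580]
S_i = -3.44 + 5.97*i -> [-3.44, 2.53, 8.5, 14.47, 20.44]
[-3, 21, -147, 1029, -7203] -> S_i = -3*-7^i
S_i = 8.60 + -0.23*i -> [8.6, 8.37, 8.14, 7.91, 7.68]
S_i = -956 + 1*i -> [-956, -955, -954, -953, -952]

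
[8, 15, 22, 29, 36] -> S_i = 8 + 7*i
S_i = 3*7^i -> [3, 21, 147, 1029, 7203]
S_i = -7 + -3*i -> [-7, -10, -13, -16, -19]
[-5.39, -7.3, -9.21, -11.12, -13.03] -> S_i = -5.39 + -1.91*i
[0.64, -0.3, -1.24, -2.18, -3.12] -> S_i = 0.64 + -0.94*i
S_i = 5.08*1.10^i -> [5.08, 5.59, 6.15, 6.76, 7.44]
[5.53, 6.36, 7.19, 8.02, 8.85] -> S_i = 5.53 + 0.83*i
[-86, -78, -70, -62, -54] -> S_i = -86 + 8*i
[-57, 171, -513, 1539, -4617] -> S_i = -57*-3^i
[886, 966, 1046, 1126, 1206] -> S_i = 886 + 80*i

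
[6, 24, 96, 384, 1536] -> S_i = 6*4^i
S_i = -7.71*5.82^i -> [-7.71, -44.87, -261.16, -1519.93, -8845.99]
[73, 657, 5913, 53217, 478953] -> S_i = 73*9^i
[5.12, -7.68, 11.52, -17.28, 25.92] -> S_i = 5.12*(-1.50)^i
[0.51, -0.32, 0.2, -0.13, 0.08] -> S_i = 0.51*(-0.63)^i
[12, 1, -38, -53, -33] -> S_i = Random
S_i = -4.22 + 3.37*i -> [-4.22, -0.85, 2.52, 5.89, 9.26]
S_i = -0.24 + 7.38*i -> [-0.24, 7.14, 14.52, 21.9, 29.28]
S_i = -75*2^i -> [-75, -150, -300, -600, -1200]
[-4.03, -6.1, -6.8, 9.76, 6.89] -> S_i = Random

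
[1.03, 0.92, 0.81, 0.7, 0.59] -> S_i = 1.03 + -0.11*i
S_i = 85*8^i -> [85, 680, 5440, 43520, 348160]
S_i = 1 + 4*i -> [1, 5, 9, 13, 17]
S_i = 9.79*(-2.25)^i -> [9.79, -22.03, 49.56, -111.51, 250.91]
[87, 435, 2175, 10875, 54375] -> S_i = 87*5^i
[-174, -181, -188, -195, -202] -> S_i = -174 + -7*i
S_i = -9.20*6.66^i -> [-9.2, -61.27, -408.07, -2717.76, -18100.26]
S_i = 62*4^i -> [62, 248, 992, 3968, 15872]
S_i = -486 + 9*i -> [-486, -477, -468, -459, -450]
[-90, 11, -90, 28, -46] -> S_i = Random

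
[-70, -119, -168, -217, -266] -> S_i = -70 + -49*i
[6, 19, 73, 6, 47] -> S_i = Random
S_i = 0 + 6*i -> [0, 6, 12, 18, 24]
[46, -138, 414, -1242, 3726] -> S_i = 46*-3^i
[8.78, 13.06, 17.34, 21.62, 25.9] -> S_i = 8.78 + 4.28*i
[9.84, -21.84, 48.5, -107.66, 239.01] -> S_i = 9.84*(-2.22)^i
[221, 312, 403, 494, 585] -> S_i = 221 + 91*i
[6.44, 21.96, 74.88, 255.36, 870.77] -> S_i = 6.44*3.41^i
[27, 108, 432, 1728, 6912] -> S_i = 27*4^i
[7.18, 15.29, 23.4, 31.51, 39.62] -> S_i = 7.18 + 8.11*i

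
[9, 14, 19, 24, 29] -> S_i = 9 + 5*i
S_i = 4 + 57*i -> [4, 61, 118, 175, 232]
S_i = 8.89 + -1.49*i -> [8.89, 7.4, 5.91, 4.42, 2.93]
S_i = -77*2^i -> [-77, -154, -308, -616, -1232]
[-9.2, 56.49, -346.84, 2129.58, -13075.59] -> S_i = -9.20*(-6.14)^i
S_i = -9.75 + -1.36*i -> [-9.75, -11.11, -12.47, -13.83, -15.19]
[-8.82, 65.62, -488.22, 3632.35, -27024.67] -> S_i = -8.82*(-7.44)^i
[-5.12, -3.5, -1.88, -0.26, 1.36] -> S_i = -5.12 + 1.62*i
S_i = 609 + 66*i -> [609, 675, 741, 807, 873]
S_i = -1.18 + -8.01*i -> [-1.18, -9.19, -17.2, -25.21, -33.22]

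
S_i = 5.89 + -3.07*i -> [5.89, 2.82, -0.25, -3.32, -6.39]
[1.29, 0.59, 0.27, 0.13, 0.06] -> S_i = 1.29*0.46^i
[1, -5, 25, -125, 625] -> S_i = 1*-5^i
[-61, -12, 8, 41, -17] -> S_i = Random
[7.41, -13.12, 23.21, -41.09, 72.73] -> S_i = 7.41*(-1.77)^i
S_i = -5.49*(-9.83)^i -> [-5.49, 53.97, -530.49, 5214.74, -51260.92]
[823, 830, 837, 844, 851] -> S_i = 823 + 7*i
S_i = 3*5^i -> [3, 15, 75, 375, 1875]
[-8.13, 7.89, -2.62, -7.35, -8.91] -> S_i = Random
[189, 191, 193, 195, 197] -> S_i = 189 + 2*i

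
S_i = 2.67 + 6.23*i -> [2.67, 8.9, 15.13, 21.36, 27.59]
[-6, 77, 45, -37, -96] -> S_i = Random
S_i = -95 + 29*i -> [-95, -66, -37, -8, 21]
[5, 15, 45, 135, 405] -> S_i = 5*3^i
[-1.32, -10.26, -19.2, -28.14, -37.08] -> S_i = -1.32 + -8.94*i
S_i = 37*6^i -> [37, 222, 1332, 7992, 47952]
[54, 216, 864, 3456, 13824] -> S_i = 54*4^i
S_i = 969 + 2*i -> [969, 971, 973, 975, 977]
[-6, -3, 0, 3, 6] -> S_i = -6 + 3*i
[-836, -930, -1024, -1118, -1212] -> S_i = -836 + -94*i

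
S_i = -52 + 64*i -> [-52, 12, 76, 140, 204]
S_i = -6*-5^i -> [-6, 30, -150, 750, -3750]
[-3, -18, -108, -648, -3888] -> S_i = -3*6^i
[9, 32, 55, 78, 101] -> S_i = 9 + 23*i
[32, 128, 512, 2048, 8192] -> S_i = 32*4^i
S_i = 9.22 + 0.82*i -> [9.22, 10.04, 10.86, 11.68, 12.5]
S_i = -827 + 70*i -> [-827, -757, -687, -617, -547]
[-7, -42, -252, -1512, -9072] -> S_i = -7*6^i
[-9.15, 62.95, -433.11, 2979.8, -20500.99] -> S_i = -9.15*(-6.88)^i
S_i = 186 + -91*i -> [186, 95, 4, -87, -178]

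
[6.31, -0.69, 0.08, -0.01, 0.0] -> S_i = 6.31*(-0.11)^i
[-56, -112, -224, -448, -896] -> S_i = -56*2^i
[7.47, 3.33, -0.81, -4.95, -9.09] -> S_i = 7.47 + -4.14*i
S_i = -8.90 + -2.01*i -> [-8.9, -10.91, -12.92, -14.93, -16.94]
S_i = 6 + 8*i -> [6, 14, 22, 30, 38]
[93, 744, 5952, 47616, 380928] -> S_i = 93*8^i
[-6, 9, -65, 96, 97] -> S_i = Random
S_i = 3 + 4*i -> [3, 7, 11, 15, 19]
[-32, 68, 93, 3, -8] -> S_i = Random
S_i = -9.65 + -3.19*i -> [-9.65, -12.84, -16.03, -19.22, -22.41]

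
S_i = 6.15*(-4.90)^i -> [6.15, -30.14, 147.66, -723.54, 3545.35]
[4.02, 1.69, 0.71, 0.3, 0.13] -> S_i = 4.02*0.42^i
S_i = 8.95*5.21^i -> [8.95, 46.63, 242.94, 1265.72, 6594.38]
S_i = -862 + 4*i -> [-862, -858, -854, -850, -846]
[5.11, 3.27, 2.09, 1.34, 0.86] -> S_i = 5.11*0.64^i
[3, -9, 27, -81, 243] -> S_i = 3*-3^i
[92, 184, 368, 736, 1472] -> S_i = 92*2^i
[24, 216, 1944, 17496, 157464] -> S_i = 24*9^i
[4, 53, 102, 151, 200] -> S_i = 4 + 49*i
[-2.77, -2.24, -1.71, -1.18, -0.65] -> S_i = -2.77 + 0.53*i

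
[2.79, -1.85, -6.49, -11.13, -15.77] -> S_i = 2.79 + -4.64*i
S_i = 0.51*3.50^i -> [0.51, 1.78, 6.25, 21.87, 76.53]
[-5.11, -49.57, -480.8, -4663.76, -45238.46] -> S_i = -5.11*9.70^i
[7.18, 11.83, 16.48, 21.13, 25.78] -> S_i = 7.18 + 4.65*i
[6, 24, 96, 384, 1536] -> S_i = 6*4^i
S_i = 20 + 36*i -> [20, 56, 92, 128, 164]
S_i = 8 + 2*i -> [8, 10, 12, 14, 16]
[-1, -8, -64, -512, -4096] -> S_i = -1*8^i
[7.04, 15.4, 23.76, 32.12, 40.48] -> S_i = 7.04 + 8.36*i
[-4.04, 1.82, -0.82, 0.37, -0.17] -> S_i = -4.04*(-0.45)^i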